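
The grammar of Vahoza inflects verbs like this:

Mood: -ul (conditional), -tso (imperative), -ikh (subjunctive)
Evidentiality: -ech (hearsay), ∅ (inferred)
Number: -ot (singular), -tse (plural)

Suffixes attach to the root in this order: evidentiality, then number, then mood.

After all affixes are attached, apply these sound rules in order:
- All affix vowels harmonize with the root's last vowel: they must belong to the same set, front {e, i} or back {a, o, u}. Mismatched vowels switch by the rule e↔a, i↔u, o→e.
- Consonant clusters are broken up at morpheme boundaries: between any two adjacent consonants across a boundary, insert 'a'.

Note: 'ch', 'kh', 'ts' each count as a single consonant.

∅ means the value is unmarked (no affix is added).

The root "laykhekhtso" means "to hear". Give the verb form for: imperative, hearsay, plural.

Attach evidentiality hearsay -ech → laykhekhtsoech.
Attach number plural -tse → laykhekhtsoechtse.
Attach mood imperative -tso → laykhekhtsoechtsetso.
Apply vowel harmony: laykhekhtsoechtsetso → laykhekhtsoachtsatso.
Apply epenthesis: laykhekhtsoachtsatso → laykhekhtsoachatsatso.

laykhekhtsoachatsatso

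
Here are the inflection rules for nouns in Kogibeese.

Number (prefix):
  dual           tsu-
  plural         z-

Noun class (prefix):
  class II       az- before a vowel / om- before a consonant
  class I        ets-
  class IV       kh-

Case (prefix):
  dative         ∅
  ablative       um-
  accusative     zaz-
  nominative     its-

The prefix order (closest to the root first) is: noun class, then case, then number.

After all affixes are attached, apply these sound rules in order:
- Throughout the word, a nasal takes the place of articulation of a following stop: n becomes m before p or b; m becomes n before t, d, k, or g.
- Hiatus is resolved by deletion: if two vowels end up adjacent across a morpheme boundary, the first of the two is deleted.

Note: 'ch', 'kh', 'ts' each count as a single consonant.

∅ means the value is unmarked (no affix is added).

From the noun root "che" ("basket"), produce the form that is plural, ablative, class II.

zumomche

Attach noun class class II om- (before consonant 'ch') → omche.
Attach case ablative um- → umomche.
Attach number plural z- → zumomche.
Nasal assimilation: no change.
Vowel deletion: no change.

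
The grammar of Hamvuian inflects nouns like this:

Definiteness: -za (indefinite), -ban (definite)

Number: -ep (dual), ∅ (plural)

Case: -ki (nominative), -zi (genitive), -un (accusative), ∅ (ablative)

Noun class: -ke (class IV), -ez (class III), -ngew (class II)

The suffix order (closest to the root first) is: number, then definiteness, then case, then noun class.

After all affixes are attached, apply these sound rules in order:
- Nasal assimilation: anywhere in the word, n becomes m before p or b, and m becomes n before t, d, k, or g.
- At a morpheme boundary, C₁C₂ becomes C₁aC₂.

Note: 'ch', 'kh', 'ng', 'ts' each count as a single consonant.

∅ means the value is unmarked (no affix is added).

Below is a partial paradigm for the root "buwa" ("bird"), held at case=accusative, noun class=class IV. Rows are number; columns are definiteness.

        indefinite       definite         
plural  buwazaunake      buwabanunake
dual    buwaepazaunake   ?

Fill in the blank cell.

Attach number dual -ep → buwaep.
Attach definiteness definite -ban → buwaepban.
Attach case accusative -un → buwaepbanun.
Attach noun class class IV -ke → buwaepbanunke.
Nasal assimilation: no change.
Apply epenthesis: buwaepbanunke → buwaepabanunake.

buwaepabanunake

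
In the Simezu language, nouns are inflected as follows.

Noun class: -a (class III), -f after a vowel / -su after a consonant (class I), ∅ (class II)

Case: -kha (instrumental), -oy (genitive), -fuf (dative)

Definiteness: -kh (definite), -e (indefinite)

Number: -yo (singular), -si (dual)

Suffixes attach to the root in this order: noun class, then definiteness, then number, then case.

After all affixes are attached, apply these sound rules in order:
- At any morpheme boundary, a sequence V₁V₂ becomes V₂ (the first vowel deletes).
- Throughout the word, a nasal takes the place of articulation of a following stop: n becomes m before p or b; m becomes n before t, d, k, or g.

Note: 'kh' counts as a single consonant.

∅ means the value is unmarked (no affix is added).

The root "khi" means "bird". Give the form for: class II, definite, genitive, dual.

khikhsoy

noun class = class II: zero marking, form stays khi.
Attach definiteness definite -kh → khikh.
Attach number dual -si → khikhsi.
Attach case genitive -oy → khikhsioy.
Apply vowel deletion: khikhsioy → khikhsoy.
Nasal assimilation: no change.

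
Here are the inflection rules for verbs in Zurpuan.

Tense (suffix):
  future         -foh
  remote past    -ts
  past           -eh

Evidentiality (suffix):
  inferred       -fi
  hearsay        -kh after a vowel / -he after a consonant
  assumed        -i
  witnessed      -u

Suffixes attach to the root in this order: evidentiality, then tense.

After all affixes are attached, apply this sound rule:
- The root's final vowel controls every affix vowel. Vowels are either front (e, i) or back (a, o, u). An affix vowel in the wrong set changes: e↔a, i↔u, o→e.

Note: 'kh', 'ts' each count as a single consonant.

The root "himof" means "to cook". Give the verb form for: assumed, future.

himofufoh

Attach evidentiality assumed -i → himofi.
Attach tense future -foh → himofifoh.
Apply vowel harmony: himofifoh → himofufoh.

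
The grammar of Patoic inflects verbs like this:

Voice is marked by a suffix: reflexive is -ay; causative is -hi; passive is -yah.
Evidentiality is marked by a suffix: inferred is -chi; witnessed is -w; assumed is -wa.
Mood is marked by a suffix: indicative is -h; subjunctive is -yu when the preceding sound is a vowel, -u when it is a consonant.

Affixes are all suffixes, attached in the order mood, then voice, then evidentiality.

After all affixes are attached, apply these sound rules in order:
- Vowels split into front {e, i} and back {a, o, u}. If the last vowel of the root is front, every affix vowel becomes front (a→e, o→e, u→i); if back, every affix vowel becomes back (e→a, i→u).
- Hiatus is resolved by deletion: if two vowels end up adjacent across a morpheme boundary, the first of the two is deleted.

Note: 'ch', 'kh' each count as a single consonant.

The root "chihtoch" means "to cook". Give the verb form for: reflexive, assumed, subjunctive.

Attach mood subjunctive -u (after consonant 'ch') → chihtochu.
Attach voice reflexive -ay → chihtochuay.
Attach evidentiality assumed -wa → chihtochuaywa.
Vowel harmony: no change.
Apply vowel deletion: chihtochuaywa → chihtochaywa.

chihtochaywa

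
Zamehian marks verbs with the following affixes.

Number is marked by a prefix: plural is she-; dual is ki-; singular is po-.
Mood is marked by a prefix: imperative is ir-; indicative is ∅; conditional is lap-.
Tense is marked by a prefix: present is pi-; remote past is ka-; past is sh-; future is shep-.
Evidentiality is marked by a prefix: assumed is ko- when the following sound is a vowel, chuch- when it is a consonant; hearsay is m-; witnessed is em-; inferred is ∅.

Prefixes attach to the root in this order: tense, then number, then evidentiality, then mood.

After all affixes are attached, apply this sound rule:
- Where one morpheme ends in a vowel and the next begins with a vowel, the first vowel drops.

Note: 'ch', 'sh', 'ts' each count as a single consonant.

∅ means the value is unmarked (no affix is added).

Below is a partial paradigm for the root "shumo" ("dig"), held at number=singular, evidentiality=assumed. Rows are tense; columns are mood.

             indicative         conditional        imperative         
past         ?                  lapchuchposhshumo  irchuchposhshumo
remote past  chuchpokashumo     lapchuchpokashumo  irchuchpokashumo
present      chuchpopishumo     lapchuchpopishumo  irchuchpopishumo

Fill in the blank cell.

chuchposhshumo

Attach tense past sh- → shshumo.
Attach number singular po- → poshshumo.
Attach evidentiality assumed chuch- (before consonant 'p') → chuchposhshumo.
mood = indicative: zero marking, form stays chuchposhshumo.
Vowel deletion: no change.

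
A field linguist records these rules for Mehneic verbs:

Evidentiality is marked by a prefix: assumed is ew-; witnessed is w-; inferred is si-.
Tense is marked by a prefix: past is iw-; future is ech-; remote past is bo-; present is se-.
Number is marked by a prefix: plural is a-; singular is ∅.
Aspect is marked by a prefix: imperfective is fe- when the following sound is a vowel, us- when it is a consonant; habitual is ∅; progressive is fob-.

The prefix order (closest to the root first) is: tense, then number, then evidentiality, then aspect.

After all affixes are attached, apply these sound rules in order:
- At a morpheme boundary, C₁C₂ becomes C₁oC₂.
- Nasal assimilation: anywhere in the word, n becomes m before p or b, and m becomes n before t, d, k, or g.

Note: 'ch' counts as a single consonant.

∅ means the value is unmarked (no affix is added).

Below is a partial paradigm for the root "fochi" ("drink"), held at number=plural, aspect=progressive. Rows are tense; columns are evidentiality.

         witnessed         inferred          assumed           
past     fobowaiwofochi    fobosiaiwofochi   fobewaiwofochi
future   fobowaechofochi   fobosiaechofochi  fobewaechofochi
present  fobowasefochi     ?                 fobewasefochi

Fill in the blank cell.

Attach tense present se- → sefochi.
Attach number plural a- → asefochi.
Attach evidentiality inferred si- → siasefochi.
Attach aspect progressive fob- → fobsiasefochi.
Apply epenthesis: fobsiasefochi → fobosiasefochi.
Nasal assimilation: no change.

fobosiasefochi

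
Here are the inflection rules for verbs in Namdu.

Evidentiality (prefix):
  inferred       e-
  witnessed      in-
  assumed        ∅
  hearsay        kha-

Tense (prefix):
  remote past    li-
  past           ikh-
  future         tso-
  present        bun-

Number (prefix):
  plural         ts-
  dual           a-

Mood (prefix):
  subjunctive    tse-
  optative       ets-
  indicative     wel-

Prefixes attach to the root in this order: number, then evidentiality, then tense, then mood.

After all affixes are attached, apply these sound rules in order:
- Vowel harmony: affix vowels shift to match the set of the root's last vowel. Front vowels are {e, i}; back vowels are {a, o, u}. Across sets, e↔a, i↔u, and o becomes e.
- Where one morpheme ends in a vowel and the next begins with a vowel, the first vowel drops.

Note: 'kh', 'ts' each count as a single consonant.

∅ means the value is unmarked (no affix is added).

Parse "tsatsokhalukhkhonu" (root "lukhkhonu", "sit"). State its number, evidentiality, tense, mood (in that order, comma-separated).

Segment: tse-tso-kha-a-lukhkhonu.
number: a- → dual.
evidentiality: kha- → hearsay.
tense: tso- → future.
mood: tse- → subjunctive.

dual, hearsay, future, subjunctive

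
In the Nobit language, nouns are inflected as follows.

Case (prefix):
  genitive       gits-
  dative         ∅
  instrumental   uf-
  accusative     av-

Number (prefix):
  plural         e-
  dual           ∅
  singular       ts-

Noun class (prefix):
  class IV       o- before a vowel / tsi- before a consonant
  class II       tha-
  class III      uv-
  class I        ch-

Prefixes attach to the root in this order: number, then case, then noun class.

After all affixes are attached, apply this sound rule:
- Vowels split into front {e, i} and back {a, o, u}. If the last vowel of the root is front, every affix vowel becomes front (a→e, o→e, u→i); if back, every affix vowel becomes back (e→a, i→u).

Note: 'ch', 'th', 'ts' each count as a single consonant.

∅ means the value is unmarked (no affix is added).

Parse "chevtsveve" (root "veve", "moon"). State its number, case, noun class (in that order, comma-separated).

Segment: ch-av-ts-veve.
number: ts- → singular.
case: av- → accusative.
noun class: ch- → class I.

singular, accusative, class I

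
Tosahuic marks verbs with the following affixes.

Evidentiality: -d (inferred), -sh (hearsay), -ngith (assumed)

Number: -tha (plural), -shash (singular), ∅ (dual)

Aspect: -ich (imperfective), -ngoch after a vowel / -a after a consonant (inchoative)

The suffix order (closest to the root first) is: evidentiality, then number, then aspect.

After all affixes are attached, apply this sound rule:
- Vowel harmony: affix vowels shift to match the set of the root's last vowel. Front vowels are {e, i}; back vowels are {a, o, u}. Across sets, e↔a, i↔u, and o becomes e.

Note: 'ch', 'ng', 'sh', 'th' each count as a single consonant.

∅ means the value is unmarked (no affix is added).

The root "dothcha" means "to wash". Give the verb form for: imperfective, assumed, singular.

dothchanguthshashuch

Attach evidentiality assumed -ngith → dothchangith.
Attach number singular -shash → dothchangithshash.
Attach aspect imperfective -ich → dothchangithshashich.
Apply vowel harmony: dothchangithshashich → dothchanguthshashuch.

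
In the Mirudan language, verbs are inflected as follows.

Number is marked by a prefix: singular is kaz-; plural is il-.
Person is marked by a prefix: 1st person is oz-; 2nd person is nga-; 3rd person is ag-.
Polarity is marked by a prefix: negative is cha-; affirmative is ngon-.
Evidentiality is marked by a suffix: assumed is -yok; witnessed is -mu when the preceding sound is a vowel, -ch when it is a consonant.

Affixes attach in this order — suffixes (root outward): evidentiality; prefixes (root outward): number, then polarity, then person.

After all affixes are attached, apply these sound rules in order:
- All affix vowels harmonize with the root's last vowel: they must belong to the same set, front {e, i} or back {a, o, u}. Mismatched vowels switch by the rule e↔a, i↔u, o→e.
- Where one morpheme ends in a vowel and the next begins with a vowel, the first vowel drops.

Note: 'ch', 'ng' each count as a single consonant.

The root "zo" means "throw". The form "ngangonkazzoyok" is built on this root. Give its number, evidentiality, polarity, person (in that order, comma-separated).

Segment: nga-ngon-kaz-zo-yok.
number: kaz- → singular.
evidentiality: -yok → assumed.
polarity: ngon- → affirmative.
person: nga- → 2nd person.

singular, assumed, affirmative, 2nd person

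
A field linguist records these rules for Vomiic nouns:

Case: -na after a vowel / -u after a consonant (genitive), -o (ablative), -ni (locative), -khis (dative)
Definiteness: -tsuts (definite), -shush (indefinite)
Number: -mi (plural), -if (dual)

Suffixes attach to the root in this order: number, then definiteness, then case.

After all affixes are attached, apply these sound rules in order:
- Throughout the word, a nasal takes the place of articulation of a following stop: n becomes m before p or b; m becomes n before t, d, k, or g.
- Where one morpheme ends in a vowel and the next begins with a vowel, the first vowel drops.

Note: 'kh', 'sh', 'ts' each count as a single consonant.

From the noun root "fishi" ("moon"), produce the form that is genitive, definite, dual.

Attach number dual -if → fishiif.
Attach definiteness definite -tsuts → fishiiftsuts.
Attach case genitive -u (after consonant 'ts') → fishiiftsutsu.
Nasal assimilation: no change.
Apply vowel deletion: fishiiftsutsu → fishiftsutsu.

fishiftsutsu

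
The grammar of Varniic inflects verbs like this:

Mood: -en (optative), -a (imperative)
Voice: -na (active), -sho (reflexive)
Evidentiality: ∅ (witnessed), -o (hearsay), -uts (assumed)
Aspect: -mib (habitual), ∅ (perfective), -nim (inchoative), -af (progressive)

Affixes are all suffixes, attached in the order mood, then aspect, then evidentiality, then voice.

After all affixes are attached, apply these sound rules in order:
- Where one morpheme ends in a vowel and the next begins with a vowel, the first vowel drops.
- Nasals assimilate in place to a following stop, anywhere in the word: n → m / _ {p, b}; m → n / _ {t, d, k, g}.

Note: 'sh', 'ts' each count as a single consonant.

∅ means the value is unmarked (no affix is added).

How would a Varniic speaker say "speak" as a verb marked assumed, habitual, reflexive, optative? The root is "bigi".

Attach mood optative -en → bigien.
Attach aspect habitual -mib → bigienmib.
Attach evidentiality assumed -uts → bigienmibuts.
Attach voice reflexive -sho → bigienmibutssho.
Apply vowel deletion: bigienmibutssho → bigenmibutssho.
Nasal assimilation: no change.

bigenmibutssho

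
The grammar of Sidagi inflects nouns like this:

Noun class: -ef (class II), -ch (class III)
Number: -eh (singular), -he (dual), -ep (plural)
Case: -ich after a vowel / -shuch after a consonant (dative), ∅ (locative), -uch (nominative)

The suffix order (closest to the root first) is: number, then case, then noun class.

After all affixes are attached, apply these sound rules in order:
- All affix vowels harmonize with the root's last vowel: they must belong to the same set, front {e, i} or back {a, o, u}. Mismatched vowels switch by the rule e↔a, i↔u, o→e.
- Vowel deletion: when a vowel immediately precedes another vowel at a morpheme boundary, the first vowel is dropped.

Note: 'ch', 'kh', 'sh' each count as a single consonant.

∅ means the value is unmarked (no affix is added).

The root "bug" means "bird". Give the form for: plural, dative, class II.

bugapshuchaf

Attach number plural -ep → bugep.
Attach case dative -shuch (after consonant 'p') → bugepshuch.
Attach noun class class II -ef → bugepshuchef.
Apply vowel harmony: bugepshuchef → bugapshuchaf.
Vowel deletion: no change.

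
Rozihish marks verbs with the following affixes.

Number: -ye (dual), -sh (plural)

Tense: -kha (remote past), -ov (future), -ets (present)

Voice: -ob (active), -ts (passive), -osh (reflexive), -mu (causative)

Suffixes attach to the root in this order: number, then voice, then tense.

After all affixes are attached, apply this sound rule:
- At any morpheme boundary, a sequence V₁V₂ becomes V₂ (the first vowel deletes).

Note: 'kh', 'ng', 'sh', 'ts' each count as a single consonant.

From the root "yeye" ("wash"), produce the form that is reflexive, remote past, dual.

Attach number dual -ye → yeyeye.
Attach voice reflexive -osh → yeyeyeosh.
Attach tense remote past -kha → yeyeyeoshkha.
Apply vowel deletion: yeyeyeoshkha → yeyeyoshkha.

yeyeyoshkha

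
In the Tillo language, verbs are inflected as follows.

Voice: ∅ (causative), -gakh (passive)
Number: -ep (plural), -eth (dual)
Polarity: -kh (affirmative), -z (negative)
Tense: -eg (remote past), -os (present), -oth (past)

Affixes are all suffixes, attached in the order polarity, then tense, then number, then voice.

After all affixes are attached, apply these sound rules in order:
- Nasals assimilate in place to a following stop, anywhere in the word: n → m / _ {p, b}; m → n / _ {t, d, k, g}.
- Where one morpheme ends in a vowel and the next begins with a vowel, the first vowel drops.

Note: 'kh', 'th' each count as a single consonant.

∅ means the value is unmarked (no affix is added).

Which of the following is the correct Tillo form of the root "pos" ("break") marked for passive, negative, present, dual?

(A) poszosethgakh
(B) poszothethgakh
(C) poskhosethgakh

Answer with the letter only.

A

Attach polarity negative -z → posz.
Attach tense present -os → poszos.
Attach number dual -eth → poszoseth.
Attach voice passive -gakh → poszosethgakh.
Nasal assimilation: no change.
Vowel deletion: no change.
So the correct form is poszosethgakh, option (A).
(C) poskhosethgakh is wrong: it uses affirmative instead of negative for polarity.
(B) poszothethgakh is wrong: it uses past instead of present for tense.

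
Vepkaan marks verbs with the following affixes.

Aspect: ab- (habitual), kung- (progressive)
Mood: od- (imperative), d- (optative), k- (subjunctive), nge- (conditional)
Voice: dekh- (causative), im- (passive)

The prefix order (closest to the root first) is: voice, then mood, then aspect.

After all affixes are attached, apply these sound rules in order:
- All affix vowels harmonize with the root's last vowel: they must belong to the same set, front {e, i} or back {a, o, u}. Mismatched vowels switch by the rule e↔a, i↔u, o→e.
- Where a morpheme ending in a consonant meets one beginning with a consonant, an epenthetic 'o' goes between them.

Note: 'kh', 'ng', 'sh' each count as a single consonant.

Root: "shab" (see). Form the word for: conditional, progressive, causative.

kungongadakhoshab

Attach voice causative dekh- → dekhshab.
Attach mood conditional nge- → ngedekhshab.
Attach aspect progressive kung- → kungngedekhshab.
Apply vowel harmony: kungngedekhshab → kungngadakhshab.
Apply epenthesis: kungngadakhshab → kungongadakhoshab.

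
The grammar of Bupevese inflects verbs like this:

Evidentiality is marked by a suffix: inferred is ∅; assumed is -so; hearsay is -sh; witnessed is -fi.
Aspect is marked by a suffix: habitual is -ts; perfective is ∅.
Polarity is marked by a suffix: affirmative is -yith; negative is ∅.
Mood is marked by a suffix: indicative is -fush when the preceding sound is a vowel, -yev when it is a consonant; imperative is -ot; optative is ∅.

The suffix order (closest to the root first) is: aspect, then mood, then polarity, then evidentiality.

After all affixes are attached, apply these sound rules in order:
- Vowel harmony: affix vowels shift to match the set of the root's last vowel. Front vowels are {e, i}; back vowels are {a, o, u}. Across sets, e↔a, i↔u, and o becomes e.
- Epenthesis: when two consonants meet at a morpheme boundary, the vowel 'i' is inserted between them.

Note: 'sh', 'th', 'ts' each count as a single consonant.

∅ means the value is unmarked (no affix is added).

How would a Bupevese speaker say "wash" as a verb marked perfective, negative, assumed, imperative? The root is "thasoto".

aspect = perfective: zero marking, form stays thasoto.
Attach mood imperative -ot → thasotoot.
polarity = negative: zero marking, form stays thasotoot.
Attach evidentiality assumed -so → thasotootso.
Vowel harmony: no change.
Apply epenthesis: thasotootso → thasotootiso.

thasotootiso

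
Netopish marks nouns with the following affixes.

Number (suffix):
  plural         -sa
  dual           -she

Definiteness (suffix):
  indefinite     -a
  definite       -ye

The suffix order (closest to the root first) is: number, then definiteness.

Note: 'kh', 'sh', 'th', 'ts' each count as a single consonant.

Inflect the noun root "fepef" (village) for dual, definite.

fepefsheye

Attach number dual -she → fepefshe.
Attach definiteness definite -ye → fepefsheye.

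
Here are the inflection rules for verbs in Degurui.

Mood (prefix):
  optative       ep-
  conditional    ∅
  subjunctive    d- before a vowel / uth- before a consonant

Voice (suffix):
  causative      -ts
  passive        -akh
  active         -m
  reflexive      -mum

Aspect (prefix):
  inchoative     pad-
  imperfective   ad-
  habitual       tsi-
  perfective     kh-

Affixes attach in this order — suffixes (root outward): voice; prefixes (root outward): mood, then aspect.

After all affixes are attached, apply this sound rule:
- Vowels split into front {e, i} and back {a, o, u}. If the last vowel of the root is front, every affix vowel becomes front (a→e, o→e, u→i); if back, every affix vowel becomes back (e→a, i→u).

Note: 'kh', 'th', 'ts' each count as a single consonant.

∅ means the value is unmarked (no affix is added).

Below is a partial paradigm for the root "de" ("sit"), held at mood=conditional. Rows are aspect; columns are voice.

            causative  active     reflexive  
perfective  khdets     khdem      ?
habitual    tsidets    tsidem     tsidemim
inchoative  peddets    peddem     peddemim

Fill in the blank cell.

mood = conditional: zero marking, form stays de.
Attach voice reflexive -mum → demum.
Attach aspect perfective kh- → khdemum.
Apply vowel harmony: khdemum → khdemim.

khdemim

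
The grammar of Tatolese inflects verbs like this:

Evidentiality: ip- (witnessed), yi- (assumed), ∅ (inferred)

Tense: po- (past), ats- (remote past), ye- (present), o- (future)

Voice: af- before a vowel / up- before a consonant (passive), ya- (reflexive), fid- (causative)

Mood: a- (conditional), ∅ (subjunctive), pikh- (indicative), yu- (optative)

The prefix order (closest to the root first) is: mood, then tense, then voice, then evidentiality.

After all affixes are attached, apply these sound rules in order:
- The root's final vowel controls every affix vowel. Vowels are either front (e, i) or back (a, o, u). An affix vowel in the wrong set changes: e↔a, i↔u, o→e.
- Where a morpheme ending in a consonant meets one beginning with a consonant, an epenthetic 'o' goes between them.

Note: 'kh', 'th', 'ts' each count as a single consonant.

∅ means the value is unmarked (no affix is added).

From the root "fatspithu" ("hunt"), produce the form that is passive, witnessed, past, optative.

Attach mood optative yu- → yufatspithu.
Attach tense past po- → poyufatspithu.
Attach voice passive up- (before consonant 'p') → uppoyufatspithu.
Attach evidentiality witnessed ip- → ipuppoyufatspithu.
Apply vowel harmony: ipuppoyufatspithu → upuppoyufatspithu.
Apply epenthesis: upuppoyufatspithu → upupopoyufatspithu.

upupopoyufatspithu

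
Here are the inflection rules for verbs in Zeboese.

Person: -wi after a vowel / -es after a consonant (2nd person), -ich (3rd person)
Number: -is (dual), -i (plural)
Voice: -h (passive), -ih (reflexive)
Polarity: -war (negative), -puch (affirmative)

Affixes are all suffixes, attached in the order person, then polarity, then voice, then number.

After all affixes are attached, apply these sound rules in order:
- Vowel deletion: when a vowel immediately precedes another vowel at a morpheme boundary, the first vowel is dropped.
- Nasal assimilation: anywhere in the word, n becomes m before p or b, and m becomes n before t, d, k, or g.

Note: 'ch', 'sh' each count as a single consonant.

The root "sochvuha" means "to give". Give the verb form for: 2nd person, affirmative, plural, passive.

Attach person 2nd person -wi (after vowel 'a') → sochvuhawi.
Attach polarity affirmative -puch → sochvuhawipuch.
Attach voice passive -h → sochvuhawipuchh.
Attach number plural -i → sochvuhawipuchhi.
Vowel deletion: no change.
Nasal assimilation: no change.

sochvuhawipuchhi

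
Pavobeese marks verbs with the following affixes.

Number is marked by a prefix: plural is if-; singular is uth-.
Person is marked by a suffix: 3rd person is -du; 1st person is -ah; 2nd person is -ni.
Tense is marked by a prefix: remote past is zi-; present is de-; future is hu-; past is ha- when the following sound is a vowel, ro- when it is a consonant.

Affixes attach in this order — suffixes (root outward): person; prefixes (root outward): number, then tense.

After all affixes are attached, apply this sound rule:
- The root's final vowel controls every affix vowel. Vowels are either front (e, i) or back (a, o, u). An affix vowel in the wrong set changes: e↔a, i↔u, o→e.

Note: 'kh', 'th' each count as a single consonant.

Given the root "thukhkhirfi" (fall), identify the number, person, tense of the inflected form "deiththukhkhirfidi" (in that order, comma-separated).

singular, 3rd person, present

Segment: de-uth-thukhkhirfi-du.
number: uth- → singular.
person: -du → 3rd person.
tense: de- → present.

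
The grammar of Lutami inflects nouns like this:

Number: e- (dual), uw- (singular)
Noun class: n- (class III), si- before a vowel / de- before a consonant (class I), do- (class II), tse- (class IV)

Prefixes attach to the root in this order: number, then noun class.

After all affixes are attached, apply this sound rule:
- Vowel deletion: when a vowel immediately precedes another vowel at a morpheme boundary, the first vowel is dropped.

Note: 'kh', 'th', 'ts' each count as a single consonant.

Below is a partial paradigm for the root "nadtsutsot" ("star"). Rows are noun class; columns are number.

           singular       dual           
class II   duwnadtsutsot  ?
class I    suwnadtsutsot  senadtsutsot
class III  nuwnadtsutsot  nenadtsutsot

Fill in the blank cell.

denadtsutsot

Attach number dual e- → enadtsutsot.
Attach noun class class II do- → doenadtsutsot.
Apply vowel deletion: doenadtsutsot → denadtsutsot.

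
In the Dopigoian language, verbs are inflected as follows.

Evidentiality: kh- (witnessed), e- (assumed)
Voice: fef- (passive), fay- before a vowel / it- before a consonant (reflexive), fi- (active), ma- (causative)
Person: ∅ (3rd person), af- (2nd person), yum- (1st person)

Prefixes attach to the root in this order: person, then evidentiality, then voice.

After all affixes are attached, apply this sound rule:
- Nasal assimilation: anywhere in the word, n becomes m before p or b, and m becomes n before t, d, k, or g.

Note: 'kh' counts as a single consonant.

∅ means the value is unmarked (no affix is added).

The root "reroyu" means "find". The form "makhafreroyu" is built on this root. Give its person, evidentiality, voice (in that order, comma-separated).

2nd person, witnessed, causative

Segment: ma-kh-af-reroyu.
person: af- → 2nd person.
evidentiality: kh- → witnessed.
voice: ma- → causative.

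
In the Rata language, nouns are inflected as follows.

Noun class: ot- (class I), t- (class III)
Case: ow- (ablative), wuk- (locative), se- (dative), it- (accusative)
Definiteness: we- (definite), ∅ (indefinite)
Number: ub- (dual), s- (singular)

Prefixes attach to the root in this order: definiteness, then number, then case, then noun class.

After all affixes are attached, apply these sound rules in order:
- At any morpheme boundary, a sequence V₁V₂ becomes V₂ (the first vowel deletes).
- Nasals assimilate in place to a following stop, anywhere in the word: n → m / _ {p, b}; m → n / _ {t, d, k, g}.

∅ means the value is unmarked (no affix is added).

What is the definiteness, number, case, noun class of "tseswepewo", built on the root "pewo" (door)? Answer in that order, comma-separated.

definite, singular, dative, class III

Segment: t-se-s-we-pewo.
definiteness: we- → definite.
number: s- → singular.
case: se- → dative.
noun class: t- → class III.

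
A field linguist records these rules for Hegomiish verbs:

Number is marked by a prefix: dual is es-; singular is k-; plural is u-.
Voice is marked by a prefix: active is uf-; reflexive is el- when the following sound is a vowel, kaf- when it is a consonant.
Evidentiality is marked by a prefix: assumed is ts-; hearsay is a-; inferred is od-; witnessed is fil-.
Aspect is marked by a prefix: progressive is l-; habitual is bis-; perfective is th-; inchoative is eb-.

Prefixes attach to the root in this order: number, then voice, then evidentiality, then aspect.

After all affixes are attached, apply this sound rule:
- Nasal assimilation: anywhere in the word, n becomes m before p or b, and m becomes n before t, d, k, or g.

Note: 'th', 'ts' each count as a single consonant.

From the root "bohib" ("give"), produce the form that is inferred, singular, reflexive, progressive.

lodkafkbohib

Attach number singular k- → kbohib.
Attach voice reflexive kaf- (before consonant 'k') → kafkbohib.
Attach evidentiality inferred od- → odkafkbohib.
Attach aspect progressive l- → lodkafkbohib.
Nasal assimilation: no change.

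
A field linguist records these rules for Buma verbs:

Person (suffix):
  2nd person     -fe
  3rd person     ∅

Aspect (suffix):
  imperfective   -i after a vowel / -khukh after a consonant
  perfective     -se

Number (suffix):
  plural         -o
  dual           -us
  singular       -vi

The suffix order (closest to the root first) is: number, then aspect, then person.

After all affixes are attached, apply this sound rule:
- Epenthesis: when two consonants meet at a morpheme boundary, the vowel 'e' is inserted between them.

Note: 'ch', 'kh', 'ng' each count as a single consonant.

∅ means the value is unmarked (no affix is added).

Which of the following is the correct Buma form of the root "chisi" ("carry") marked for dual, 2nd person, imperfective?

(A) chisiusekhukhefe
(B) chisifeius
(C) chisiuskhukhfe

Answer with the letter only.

Attach number dual -us → chisius.
Attach aspect imperfective -khukh (after consonant 's') → chisiuskhukh.
Attach person 2nd person -fe → chisiuskhukhfe.
Apply epenthesis: chisiuskhukhfe → chisiusekhukhefe.
So the correct form is chisiusekhukhefe, option (A).
(B) chisifeius is wrong: it has the affixes in the wrong order.
(C) chisiuskhukhfe is wrong: it fails to apply the sound rule(s).

A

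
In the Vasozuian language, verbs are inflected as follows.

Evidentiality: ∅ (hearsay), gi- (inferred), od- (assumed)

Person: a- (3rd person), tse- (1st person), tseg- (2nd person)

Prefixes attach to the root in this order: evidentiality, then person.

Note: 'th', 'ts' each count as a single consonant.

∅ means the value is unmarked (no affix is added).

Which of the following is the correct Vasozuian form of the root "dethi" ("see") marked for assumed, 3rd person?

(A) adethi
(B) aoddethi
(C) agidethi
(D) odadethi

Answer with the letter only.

Attach evidentiality assumed od- → oddethi.
Attach person 3rd person a- → aoddethi.
So the correct form is aoddethi, option (B).
(D) odadethi is wrong: it has the affixes in the wrong order.
(C) agidethi is wrong: it uses inferred instead of assumed for evidentiality.
(A) adethi is wrong: it uses hearsay instead of assumed for evidentiality.

B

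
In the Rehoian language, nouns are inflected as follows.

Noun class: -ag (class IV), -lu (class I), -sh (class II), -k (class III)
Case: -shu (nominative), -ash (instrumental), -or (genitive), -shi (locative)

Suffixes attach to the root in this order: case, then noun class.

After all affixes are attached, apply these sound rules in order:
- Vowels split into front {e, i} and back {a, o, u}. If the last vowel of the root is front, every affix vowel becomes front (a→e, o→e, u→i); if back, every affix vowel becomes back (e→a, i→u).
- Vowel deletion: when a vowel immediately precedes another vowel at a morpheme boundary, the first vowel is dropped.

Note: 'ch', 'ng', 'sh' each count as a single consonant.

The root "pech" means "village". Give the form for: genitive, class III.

pecherk

Attach case genitive -or → pechor.
Attach noun class class III -k → pechork.
Apply vowel harmony: pechork → pecherk.
Vowel deletion: no change.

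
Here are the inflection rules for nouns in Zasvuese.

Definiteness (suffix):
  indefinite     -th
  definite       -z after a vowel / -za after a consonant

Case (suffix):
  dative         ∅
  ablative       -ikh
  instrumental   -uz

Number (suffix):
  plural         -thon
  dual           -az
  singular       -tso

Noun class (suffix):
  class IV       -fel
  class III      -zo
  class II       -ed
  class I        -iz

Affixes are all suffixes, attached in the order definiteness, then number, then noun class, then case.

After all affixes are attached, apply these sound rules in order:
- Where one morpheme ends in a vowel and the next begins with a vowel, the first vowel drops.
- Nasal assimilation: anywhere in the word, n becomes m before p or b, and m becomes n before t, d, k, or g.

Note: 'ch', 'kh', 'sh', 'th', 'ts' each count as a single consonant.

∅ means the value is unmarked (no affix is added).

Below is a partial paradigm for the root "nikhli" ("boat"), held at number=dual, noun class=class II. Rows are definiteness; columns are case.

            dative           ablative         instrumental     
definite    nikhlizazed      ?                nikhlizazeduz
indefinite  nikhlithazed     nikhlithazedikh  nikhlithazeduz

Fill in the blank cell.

nikhlizazedikh

Attach definiteness definite -z (after vowel 'i') → nikhliz.
Attach number dual -az → nikhlizaz.
Attach noun class class II -ed → nikhlizazed.
Attach case ablative -ikh → nikhlizazedikh.
Vowel deletion: no change.
Nasal assimilation: no change.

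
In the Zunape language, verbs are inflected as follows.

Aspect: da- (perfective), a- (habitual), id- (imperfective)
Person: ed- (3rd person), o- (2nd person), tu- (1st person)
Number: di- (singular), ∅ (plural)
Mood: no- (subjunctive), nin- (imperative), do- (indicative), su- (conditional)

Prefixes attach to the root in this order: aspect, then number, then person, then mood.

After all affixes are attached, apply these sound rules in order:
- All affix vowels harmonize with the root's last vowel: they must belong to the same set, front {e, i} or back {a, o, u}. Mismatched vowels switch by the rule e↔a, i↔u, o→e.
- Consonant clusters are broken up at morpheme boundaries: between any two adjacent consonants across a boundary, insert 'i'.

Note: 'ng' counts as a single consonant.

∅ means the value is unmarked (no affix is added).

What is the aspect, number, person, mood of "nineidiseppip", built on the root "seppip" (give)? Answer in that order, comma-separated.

Segment: nin-o-id-seppip.
aspect: id- → imperfective.
number: ∅ → plural.
person: o- → 2nd person.
mood: nin- → imperative.

imperfective, plural, 2nd person, imperative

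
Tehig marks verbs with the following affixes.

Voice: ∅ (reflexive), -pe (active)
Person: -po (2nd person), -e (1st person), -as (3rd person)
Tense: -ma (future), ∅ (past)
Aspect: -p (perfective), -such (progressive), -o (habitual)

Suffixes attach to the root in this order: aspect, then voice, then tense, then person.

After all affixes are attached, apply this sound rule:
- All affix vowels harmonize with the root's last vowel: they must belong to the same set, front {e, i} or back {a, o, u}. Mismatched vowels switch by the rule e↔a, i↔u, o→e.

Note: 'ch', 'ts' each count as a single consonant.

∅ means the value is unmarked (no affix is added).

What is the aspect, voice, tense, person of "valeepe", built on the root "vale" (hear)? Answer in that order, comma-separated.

habitual, reflexive, past, 2nd person

Segment: vale-o-po.
aspect: -o → habitual.
voice: ∅ → reflexive.
tense: ∅ → past.
person: -po → 2nd person.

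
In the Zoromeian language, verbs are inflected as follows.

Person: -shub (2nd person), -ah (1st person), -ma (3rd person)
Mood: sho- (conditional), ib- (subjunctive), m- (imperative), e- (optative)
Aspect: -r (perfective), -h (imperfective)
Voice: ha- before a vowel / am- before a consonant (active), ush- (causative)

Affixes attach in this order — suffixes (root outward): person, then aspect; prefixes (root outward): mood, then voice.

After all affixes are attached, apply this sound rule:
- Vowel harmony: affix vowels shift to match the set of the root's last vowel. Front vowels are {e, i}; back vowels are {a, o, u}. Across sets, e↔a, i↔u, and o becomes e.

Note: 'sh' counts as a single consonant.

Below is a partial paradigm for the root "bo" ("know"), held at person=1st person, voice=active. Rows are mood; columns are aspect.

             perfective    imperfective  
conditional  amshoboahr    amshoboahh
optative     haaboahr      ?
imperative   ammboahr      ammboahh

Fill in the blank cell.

Attach person 1st person -ah → boah.
Attach mood optative e- → eboah.
Attach aspect imperfective -h → eboahh.
Attach voice active ha- (before vowel 'e') → haeboahh.
Apply vowel harmony: haeboahh → haaboahh.

haaboahh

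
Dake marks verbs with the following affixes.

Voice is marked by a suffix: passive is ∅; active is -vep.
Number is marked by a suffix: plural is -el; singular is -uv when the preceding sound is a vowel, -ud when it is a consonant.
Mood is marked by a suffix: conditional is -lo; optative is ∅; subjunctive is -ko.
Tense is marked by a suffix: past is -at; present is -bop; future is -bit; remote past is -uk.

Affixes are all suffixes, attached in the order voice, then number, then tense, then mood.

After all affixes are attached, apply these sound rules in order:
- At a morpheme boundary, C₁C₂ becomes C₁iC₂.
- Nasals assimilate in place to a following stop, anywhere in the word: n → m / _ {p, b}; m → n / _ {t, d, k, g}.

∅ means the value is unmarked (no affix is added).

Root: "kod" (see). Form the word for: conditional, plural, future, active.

Attach voice active -vep → kodvep.
Attach number plural -el → kodvepel.
Attach tense future -bit → kodvepelbit.
Attach mood conditional -lo → kodvepelbitlo.
Apply epenthesis: kodvepelbitlo → kodivepelibitilo.
Nasal assimilation: no change.

kodivepelibitilo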